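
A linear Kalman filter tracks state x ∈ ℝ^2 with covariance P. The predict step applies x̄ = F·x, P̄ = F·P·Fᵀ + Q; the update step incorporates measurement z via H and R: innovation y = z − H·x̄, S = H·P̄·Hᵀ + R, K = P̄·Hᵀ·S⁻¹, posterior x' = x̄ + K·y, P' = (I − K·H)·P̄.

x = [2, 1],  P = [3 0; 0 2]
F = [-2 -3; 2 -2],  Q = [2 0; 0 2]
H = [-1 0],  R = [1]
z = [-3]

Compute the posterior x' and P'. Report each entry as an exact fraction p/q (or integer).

x' = [89/33, 2]
P' = [32/33 0; 0 22]

x̄ = F·x = [-7, 2]
P̄ = F·P·Fᵀ + Q = [32 0; 0 22]
y = z − H·x̄ = [-10]
S = H·P̄·Hᵀ + R = [33]
K = P̄·Hᵀ·S⁻¹ = [-32/33; 0]
x' = x̄ + K·y = [89/33, 2]
P' = (I − K·H)·P̄ = [32/33 0; 0 22]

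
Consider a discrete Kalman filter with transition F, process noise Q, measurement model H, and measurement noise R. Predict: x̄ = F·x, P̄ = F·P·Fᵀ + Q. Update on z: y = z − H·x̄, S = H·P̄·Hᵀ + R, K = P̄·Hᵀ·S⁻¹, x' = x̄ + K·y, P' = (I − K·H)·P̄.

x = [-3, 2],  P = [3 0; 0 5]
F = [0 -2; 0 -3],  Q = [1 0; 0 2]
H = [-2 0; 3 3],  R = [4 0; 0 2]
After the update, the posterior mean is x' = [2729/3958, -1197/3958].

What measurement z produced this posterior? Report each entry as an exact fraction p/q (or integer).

z = [-3, 1]

x̄ = F·x = [-4, -6]
P̄ = F·P·Fᵀ + Q = [21 30; 30 47]
S = H·P̄·Hᵀ + R = [88 -306; -306 1154]
K = P̄·Hᵀ·S⁻¹ = [-825/3958 153/1979; 723/3958 492/1979]
x' − x̄ = [18561/3958, 22551/3958] = K·y
y = (KᵀK)⁻¹·Kᵀ·(x' − x̄) = [-11, 31]
z = y + H·x̄ = [-11, 31] + [8, -30] = [-3, 1]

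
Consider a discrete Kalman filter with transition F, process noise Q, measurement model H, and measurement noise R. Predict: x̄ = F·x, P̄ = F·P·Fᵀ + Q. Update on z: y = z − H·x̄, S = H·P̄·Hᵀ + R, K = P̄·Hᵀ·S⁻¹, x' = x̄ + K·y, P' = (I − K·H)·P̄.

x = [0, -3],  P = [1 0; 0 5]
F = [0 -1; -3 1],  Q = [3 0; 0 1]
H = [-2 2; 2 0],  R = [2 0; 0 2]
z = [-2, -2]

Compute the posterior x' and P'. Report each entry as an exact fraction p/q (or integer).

x̄ = F·x = [3, -3]
P̄ = F·P·Fᵀ + Q = [8 -5; -5 15]
y = z − H·x̄ = [10, -8]
S = H·P̄·Hᵀ + R = [134 -52; -52 34]
K = P̄·Hᵀ·S⁻¹ = [-13/463 198/463; 210/463 185/463]
x' = x̄ + K·y = [-325/463, -769/463]
P' = (I − K·H)·P̄ = [198/463 185/463; 185/463 395/463]

x' = [-325/463, -769/463]
P' = [198/463 185/463; 185/463 395/463]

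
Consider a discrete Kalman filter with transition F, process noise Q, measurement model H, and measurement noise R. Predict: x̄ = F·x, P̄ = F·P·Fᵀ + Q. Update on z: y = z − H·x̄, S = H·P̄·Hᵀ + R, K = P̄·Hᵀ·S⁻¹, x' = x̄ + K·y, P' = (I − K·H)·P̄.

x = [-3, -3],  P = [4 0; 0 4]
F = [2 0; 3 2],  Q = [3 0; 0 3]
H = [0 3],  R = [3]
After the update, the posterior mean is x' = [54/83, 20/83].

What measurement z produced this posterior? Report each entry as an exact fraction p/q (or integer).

x̄ = F·x = [-6, -15]
P̄ = F·P·Fᵀ + Q = [19 24; 24 55]
S = H·P̄·Hᵀ + R = [498]
K = P̄·Hᵀ·S⁻¹ = [12/83; 55/166]
x' − x̄ = [552/83, 1265/83] = K·y
y = (KᵀK)⁻¹·Kᵀ·(x' − x̄) = [46]
z = y + H·x̄ = [46] + [-45] = [1]

z = [1]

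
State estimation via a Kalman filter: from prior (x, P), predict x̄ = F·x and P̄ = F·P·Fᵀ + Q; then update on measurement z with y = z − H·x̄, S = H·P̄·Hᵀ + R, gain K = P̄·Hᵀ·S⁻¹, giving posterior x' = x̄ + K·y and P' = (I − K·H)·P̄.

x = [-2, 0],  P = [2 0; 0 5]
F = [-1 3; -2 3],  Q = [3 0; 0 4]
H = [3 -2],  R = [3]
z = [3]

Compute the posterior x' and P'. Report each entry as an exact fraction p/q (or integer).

x̄ = F·x = [2, 4]
P̄ = F·P·Fᵀ + Q = [50 49; 49 57]
y = z − H·x̄ = [5]
S = H·P̄·Hᵀ + R = [93]
K = P̄·Hᵀ·S⁻¹ = [52/93; 11/31]
x' = x̄ + K·y = [446/93, 179/31]
P' = (I − K·H)·P̄ = [1946/93 947/31; 947/31 1404/31]

x' = [446/93, 179/31]
P' = [1946/93 947/31; 947/31 1404/31]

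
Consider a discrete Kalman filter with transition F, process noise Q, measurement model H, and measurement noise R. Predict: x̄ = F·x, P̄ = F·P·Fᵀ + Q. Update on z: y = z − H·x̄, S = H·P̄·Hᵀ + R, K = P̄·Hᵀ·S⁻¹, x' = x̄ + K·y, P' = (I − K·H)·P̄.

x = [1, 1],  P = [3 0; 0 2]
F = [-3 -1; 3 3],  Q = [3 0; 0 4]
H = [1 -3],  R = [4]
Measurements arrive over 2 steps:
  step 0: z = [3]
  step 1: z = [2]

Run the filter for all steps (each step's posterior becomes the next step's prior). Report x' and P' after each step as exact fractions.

step 0: x̄ = F·x = [-4, 6]
step 0: P̄ = F·P·Fᵀ + Q = [32 -33; -33 49]
step 0: y = z − H·x̄ = [25]
step 0: S = H·P̄·Hᵀ + R = [675]
step 0: K = P̄·Hᵀ·S⁻¹ = [131/675; -4/15]
step 0: x' = x̄ + K·y = [23/27, -2/3]
step 0: P' = (I − K·H)·P̄ = [4439/675 29/15; 29/15 1]
step 1: x̄ = F·x = [-17/9, 5/9]
step 1: P̄ = F·P·Fᵀ + Q = [5609/75 -6404/75; -6404/75 8024/75]
step 1: y = z − H·x̄ = [50/9]
step 1: S = H·P̄·Hᵀ + R = [116549/75]
step 1: K = P̄·Hᵀ·S⁻¹ = [24821/116549; -30476/116549]
step 1: x' = x̄ + K·y = [-246761/349647, -313685/349647]
step 1: P' = (I − K·H)·P̄ = [501884/116549 134200/116549; 134200/116549 85368/116549]

step 0: x' = [23/27, -2/3], P' = [4439/675 29/15; 29/15 1]
step 1: x' = [-246761/349647, -313685/349647], P' = [501884/116549 134200/116549; 134200/116549 85368/116549]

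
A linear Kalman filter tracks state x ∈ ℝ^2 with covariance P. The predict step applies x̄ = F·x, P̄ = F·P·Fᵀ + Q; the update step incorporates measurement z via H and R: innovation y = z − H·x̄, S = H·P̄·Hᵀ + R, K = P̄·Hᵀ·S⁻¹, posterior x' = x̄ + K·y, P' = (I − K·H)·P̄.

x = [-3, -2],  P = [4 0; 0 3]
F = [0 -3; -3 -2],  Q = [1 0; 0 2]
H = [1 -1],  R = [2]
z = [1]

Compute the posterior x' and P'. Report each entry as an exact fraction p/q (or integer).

x' = [86/11, 79/11]
P' = [283/11 278/11; 278/11 294/11]

x̄ = F·x = [6, 13]
P̄ = F·P·Fᵀ + Q = [28 18; 18 50]
y = z − H·x̄ = [8]
S = H·P̄·Hᵀ + R = [44]
K = P̄·Hᵀ·S⁻¹ = [5/22; -8/11]
x' = x̄ + K·y = [86/11, 79/11]
P' = (I − K·H)·P̄ = [283/11 278/11; 278/11 294/11]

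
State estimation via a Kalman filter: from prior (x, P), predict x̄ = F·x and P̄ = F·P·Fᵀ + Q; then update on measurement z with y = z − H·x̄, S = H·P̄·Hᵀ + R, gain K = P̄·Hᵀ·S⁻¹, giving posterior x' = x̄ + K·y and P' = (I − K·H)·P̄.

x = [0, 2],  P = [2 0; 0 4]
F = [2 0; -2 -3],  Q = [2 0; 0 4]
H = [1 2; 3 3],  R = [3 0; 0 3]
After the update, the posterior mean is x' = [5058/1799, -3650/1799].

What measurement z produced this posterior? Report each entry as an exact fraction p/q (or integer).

z = [-2, 3]

x̄ = F·x = [0, -6]
P̄ = F·P·Fᵀ + Q = [10 -8; -8 48]
S = H·P̄·Hᵀ + R = [173 246; 246 381]
K = P̄·Hᵀ·S⁻¹ = [-1254/1799 838/1799; 1336/1799 -296/1799]
x' − x̄ = [5058/1799, 7144/1799] = K·y
y = (KᵀK)⁻¹·Kᵀ·(x' − x̄) = [10, 21]
z = y + H·x̄ = [10, 21] + [-12, -18] = [-2, 3]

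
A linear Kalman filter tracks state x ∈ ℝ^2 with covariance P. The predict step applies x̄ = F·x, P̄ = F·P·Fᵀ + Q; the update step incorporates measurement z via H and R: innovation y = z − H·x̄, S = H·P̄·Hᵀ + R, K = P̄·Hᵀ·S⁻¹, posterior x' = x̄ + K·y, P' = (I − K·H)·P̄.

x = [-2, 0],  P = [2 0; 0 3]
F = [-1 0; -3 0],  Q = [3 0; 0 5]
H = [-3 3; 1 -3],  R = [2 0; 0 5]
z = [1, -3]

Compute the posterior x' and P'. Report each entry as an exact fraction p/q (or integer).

x' = [4505/3926, 5841/3926]
P' = [5027/3926 4089/3926; 4089/3926 3943/3926]

x̄ = F·x = [2, 6]
P̄ = F·P·Fᵀ + Q = [5 6; 6 23]
y = z − H·x̄ = [-11, 13]
S = H·P̄·Hᵀ + R = [146 -150; -150 181]
K = P̄·Hᵀ·S⁻¹ = [-1407/3926 -724/1963; -219/3926 -774/1963]
x' = x̄ + K·y = [4505/3926, 5841/3926]
P' = (I − K·H)·P̄ = [5027/3926 4089/3926; 4089/3926 3943/3926]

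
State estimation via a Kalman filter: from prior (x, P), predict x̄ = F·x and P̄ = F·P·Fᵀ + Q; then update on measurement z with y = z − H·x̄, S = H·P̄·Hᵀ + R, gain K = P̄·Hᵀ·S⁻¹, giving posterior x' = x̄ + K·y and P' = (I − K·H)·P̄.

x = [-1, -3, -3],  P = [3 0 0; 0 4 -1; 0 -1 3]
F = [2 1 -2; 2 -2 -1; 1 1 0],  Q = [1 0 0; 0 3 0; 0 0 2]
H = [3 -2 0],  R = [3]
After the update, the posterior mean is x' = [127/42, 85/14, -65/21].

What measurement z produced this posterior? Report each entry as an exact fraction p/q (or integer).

x̄ = F·x = [1, 7, -4]
P̄ = F·P·Fᵀ + Q = [33 7 12; 7 30 -1; 12 -1 9]
S = H·P̄·Hᵀ + R = [336]
K = P̄·Hᵀ·S⁻¹ = [85/336; -13/112; 19/168]
x' − x̄ = [85/42, -13/14, 19/21] = K·y
y = (KᵀK)⁻¹·Kᵀ·(x' − x̄) = [8]
z = y + H·x̄ = [8] + [-11] = [-3]

z = [-3]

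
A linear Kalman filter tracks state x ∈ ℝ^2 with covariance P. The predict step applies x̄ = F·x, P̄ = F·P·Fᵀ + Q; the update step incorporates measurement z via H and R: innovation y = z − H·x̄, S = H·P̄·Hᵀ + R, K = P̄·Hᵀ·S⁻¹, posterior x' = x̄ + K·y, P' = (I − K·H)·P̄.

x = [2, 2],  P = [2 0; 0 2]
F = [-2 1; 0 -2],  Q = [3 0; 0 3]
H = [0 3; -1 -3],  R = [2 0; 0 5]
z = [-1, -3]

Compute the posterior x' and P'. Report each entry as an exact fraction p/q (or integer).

x̄ = F·x = [-2, -4]
P̄ = F·P·Fᵀ + Q = [13 -4; -4 11]
y = z − H·x̄ = [11, -17]
S = H·P̄·Hᵀ + R = [101 -87; -87 93]
K = P̄·Hᵀ·S⁻¹ = [-401/608 -1145/1824; 91/304 -29/912]
x' = x̄ + K·y = [17/12, -1/6]
P' = (I − K·H)·P̄ = [8131/1824 -401/912; -401/912 91/456]

x' = [17/12, -1/6]
P' = [8131/1824 -401/912; -401/912 91/456]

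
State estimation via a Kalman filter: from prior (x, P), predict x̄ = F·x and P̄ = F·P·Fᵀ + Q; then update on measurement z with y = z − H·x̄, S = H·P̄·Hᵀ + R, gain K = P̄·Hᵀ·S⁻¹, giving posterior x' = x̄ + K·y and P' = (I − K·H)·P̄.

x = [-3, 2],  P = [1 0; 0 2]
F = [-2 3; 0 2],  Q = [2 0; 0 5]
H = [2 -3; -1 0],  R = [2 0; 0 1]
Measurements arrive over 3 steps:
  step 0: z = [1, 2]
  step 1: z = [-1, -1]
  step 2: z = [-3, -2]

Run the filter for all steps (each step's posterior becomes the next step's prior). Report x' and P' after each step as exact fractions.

step 0: x̄ = F·x = [12, 4]
step 0: P̄ = F·P·Fᵀ + Q = [24 12; 12 13]
step 0: y = z − H·x̄ = [-11, 14]
step 0: S = H·P̄·Hᵀ + R = [71 -12; -12 25]
step 0: K = P̄·Hᵀ·S⁻¹ = [12/1631 -1560/1631; -519/1631 -1032/1631]
step 0: x' = x̄ + K·y = [-2400/1631, -2215/1631]
step 0: P' = (I − K·H)·P̄ = [1560/1631 1032/1631; 1032/1631 1034/1631]
step 1: x̄ = F·x = [-1845/1631, -4430/1631]
step 1: P̄ = F·P·Fᵀ + Q = [6424/1631 2076/1631; 2076/1631 12291/1631]
step 1: y = z − H·x̄ = [-11231/1631, -3476/1631]
step 1: S = H·P̄·Hᵀ + R = [114665/1631 -6620/1631; -6620/1631 8055/1631]
step 1: K = P̄·Hᵀ·S⁻¹ = [1324/107885 -84952/107885; -6801/21577 -55752/107885]
step 1: x' = x̄ + K·y = [49893/107885, 59947/107885]
step 1: P' = (I − K·H)·P̄ = [84952/107885 55752/107885; 55752/107885 59838/107885]
step 2: x̄ = F·x = [16011/21577, 119894/107885]
step 2: P̄ = F·P·Fᵀ + Q = [425096/107885 27204/21577; 27204/21577 778777/107885]
step 2: y = z − H·x̄ = [-124083/107885, -27143/21577]
step 2: S = H·P̄·Hᵀ + R = [7292907/107885 -442132/107885; -442132/107885 532981/107885]
step 2: K = P̄·Hᵀ·S⁻¹ = [2210660/171084959 -134620424/171084959; -53777943/171084959 -88273176/171084959]
step 2: x' = x̄ + K·y = [293756425/171084959, 363025283/171084959]
step 2: P' = (I − K·H)·P̄ = [134620424/171084959 88273176/171084959; 88273176/171084959 94700746/171084959]

step 0: x' = [-2400/1631, -2215/1631], P' = [1560/1631 1032/1631; 1032/1631 1034/1631]
step 1: x' = [49893/107885, 59947/107885], P' = [84952/107885 55752/107885; 55752/107885 59838/107885]
step 2: x' = [293756425/171084959, 363025283/171084959], P' = [134620424/171084959 88273176/171084959; 88273176/171084959 94700746/171084959]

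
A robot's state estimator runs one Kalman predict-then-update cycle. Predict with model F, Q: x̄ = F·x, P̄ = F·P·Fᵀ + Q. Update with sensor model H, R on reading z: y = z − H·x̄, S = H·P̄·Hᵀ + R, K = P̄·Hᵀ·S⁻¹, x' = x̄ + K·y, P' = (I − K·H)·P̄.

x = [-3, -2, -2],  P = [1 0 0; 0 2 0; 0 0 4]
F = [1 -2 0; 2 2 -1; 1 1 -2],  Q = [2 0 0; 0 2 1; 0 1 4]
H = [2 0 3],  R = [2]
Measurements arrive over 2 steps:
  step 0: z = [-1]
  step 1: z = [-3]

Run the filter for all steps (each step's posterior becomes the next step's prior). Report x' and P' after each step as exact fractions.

step 0: x' = [1, -8, -1], P' = [2218/217 -1731/217 -210/31; -1731/217 2817/217 168/31; -210/31 168/31 146/31]
step 1: x' = [2508841/224663, -3394389/224663, -1894041/224663], P' = [5229891/224663 -5443247/224663 -3446884/224663; -5443247/224663 7102011/224663 3643188/224663; -3446884/224663 3643188/224663 2321278/224663]

step 0: x̄ = F·x = [1, -8, -1]
step 0: P̄ = F·P·Fᵀ + Q = [11 -6 -3; -6 18 15; -3 15 23]
step 0: y = z − H·x̄ = [0]
step 0: S = H·P̄·Hᵀ + R = [217]
step 0: K = P̄·Hᵀ·S⁻¹ = [13/217; 33/217; 9/31]
step 0: x' = x̄ + K·y = [1, -8, -1]
step 0: P' = (I − K·H)·P̄ = [2218/217 -1731/217 -210/31; -1731/217 2817/217 168/31; -210/31 168/31 146/31]
step 1: x̄ = F·x = [17, -13, -5]
step 1: P̄ = F·P·Fᵀ + Q = [20844/217 452/217 5959/217; 452/217 8924/217 6877/217; 5959/217 6877/217 7705/217]
step 1: y = z − H·x̄ = [-22]
step 1: S = H·P̄·Hᵀ + R = [224663/217]
step 1: K = P̄·Hᵀ·S⁻¹ = [59565/224663; 21535/224663; 35033/224663]
step 1: x' = x̄ + K·y = [2508841/224663, -3394389/224663, -1894041/224663]
step 1: P' = (I − K·H)·P̄ = [5229891/224663 -5443247/224663 -3446884/224663; -5443247/224663 7102011/224663 3643188/224663; -3446884/224663 3643188/224663 2321278/224663]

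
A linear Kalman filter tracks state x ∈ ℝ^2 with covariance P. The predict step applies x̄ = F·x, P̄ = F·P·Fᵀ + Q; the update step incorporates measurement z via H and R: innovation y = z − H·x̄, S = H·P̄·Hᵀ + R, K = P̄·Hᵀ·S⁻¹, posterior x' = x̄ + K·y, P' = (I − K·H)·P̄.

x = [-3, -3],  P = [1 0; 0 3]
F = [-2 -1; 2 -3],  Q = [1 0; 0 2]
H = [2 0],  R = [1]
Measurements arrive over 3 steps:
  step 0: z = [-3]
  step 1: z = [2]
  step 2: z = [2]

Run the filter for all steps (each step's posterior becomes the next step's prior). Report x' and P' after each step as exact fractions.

step 0: x' = [-13/11, -37/11], P' = [8/33 5/33; 5/33 989/33]
step 1: x' = [115/111, -575/111], P' = [358/1443 985/1443; 985/1443 38069/1443]
step 2: x' = [184021/180979, 6609965/542937], P' = [44884/180979 116715/180979; 116715/180979 12806521/542937]

step 0: x̄ = F·x = [9, 3]
step 0: P̄ = F·P·Fᵀ + Q = [8 5; 5 33]
step 0: y = z − H·x̄ = [-21]
step 0: S = H·P̄·Hᵀ + R = [33]
step 0: K = P̄·Hᵀ·S⁻¹ = [16/33; 10/33]
step 0: x' = x̄ + K·y = [-13/11, -37/11]
step 0: P' = (I − K·H)·P̄ = [8/33 5/33; 5/33 989/33]
step 1: x̄ = F·x = [63/11, 85/11]
step 1: P̄ = F·P·Fᵀ + Q = [358/11 985/11; 985/11 8939/33]
step 1: y = z − H·x̄ = [-104/11]
step 1: S = H·P̄·Hᵀ + R = [1443/11]
step 1: K = P̄·Hᵀ·S⁻¹ = [716/1443; 1970/1443]
step 1: x' = x̄ + K·y = [115/111, -575/111]
step 1: P' = (I − K·H)·P̄ = [358/1443 985/1443; 985/1443 38069/1443]
step 2: x̄ = F·x = [115/37, 1955/111]
step 2: P̄ = F·P·Fᵀ + Q = [44884/1443 38905/481; 38905/481 335119/1443]
step 2: y = z − H·x̄ = [-156/37]
step 2: S = H·P̄·Hᵀ + R = [180979/1443]
step 2: K = P̄·Hᵀ·S⁻¹ = [89768/180979; 233430/180979]
step 2: x' = x̄ + K·y = [184021/180979, 6609965/542937]
step 2: P' = (I − K·H)·P̄ = [44884/180979 116715/180979; 116715/180979 12806521/542937]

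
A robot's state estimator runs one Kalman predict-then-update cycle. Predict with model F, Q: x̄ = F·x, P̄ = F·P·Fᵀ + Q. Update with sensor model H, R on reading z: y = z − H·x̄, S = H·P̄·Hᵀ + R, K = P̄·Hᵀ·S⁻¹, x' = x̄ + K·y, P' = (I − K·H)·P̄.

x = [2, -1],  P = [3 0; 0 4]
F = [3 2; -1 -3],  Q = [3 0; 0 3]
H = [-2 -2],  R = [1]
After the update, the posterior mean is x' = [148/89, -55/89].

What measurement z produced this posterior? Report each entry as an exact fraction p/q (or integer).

z = [-2]

x̄ = F·x = [4, 1]
P̄ = F·P·Fᵀ + Q = [46 -33; -33 42]
S = H·P̄·Hᵀ + R = [89]
K = P̄·Hᵀ·S⁻¹ = [-26/89; -18/89]
x' − x̄ = [-208/89, -144/89] = K·y
y = (KᵀK)⁻¹·Kᵀ·(x' − x̄) = [8]
z = y + H·x̄ = [8] + [-10] = [-2]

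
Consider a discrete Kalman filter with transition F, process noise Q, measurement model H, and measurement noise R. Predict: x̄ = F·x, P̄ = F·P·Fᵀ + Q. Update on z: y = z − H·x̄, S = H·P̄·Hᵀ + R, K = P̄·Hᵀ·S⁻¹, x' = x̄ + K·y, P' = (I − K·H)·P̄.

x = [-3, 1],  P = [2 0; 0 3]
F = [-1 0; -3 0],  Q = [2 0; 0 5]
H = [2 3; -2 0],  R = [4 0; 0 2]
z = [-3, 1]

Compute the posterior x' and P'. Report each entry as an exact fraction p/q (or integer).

x' = [-43/103, -777/1339]
P' = [40/103 -24/103; -24/103 764/1339]

x̄ = F·x = [3, 9]
P̄ = F·P·Fᵀ + Q = [4 6; 6 23]
y = z − H·x̄ = [-36, 7]
S = H·P̄·Hᵀ + R = [299 -52; -52 18]
K = P̄·Hᵀ·S⁻¹ = [2/103 -40/103; 417/1339 24/103]
x' = x̄ + K·y = [-43/103, -777/1339]
P' = (I − K·H)·P̄ = [40/103 -24/103; -24/103 764/1339]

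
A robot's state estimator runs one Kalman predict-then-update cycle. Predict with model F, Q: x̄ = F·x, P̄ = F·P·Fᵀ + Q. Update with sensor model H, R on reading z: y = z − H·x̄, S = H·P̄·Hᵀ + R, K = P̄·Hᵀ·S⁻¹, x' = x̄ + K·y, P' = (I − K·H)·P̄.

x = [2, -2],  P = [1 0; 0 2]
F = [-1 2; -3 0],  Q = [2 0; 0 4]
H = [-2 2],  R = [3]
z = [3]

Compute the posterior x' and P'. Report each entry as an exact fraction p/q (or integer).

x' = [-166/25, -26/5]
P' = [569/75 109/15; 109/15 23/3]

x̄ = F·x = [-6, -6]
P̄ = F·P·Fᵀ + Q = [11 3; 3 13]
y = z − H·x̄ = [3]
S = H·P̄·Hᵀ + R = [75]
K = P̄·Hᵀ·S⁻¹ = [-16/75; 4/15]
x' = x̄ + K·y = [-166/25, -26/5]
P' = (I − K·H)·P̄ = [569/75 109/15; 109/15 23/3]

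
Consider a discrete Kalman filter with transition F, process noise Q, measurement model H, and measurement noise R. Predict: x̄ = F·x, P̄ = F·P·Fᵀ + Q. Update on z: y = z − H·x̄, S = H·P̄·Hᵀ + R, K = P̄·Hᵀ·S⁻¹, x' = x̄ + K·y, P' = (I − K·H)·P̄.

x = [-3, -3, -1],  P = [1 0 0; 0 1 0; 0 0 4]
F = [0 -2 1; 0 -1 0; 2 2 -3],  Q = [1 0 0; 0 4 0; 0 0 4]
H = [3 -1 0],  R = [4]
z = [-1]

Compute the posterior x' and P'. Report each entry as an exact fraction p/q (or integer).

x̄ = F·x = [5, 3, -9]
P̄ = F·P·Fᵀ + Q = [9 2 -16; 2 5 -2; -16 -2 48]
y = z − H·x̄ = [-13]
S = H·P̄·Hᵀ + R = [78]
K = P̄·Hᵀ·S⁻¹ = [25/78; 1/78; -23/39]
x' = x̄ + K·y = [5/6, 17/6, -4/3]
P' = (I − K·H)·P̄ = [77/78 131/78 -49/39; 131/78 389/78 -55/39; -49/39 -55/39 814/39]

x' = [5/6, 17/6, -4/3]
P' = [77/78 131/78 -49/39; 131/78 389/78 -55/39; -49/39 -55/39 814/39]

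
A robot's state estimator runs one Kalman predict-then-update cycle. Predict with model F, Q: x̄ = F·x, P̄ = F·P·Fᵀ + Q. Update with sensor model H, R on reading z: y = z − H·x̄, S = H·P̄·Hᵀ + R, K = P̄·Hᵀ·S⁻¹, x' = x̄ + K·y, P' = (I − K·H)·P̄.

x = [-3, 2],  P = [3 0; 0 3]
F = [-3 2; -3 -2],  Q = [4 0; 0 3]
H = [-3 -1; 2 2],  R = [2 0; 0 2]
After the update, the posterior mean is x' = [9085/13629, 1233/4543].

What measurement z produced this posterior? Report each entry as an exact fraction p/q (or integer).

x̄ = F·x = [13, 5]
P̄ = F·P·Fᵀ + Q = [43 15; 15 42]
S = H·P̄·Hᵀ + R = [521 -462; -462 462]
K = P̄·Hᵀ·S⁻¹ = [-28/59 -3046/13629; 27/59 3200/4543]
x' − x̄ = [-168092/13629, -21482/4543] = K·y
y = (KᵀK)⁻¹·Kᵀ·(x' − x̄) = [42, -34]
z = y + H·x̄ = [42, -34] + [-44, 36] = [-2, 2]

z = [-2, 2]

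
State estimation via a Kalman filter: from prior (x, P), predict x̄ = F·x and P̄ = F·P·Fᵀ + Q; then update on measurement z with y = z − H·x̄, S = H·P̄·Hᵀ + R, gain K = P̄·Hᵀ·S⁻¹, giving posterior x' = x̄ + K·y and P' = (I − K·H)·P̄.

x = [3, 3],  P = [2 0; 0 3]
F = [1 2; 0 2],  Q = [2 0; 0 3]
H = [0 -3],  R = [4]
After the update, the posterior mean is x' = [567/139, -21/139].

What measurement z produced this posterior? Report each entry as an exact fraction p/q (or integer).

x̄ = F·x = [9, 6]
P̄ = F·P·Fᵀ + Q = [16 12; 12 15]
S = H·P̄·Hᵀ + R = [139]
K = P̄·Hᵀ·S⁻¹ = [-36/139; -45/139]
x' − x̄ = [-684/139, -855/139] = K·y
y = (KᵀK)⁻¹·Kᵀ·(x' − x̄) = [19]
z = y + H·x̄ = [19] + [-18] = [1]

z = [1]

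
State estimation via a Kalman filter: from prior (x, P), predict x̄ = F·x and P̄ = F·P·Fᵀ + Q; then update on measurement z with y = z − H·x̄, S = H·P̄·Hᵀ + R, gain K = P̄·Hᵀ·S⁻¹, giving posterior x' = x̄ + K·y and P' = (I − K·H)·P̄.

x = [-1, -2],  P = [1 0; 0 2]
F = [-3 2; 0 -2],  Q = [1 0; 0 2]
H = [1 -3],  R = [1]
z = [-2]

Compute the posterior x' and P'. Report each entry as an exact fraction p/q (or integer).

x̄ = F·x = [-1, 4]
P̄ = F·P·Fᵀ + Q = [18 -8; -8 10]
y = z − H·x̄ = [11]
S = H·P̄·Hᵀ + R = [157]
K = P̄·Hᵀ·S⁻¹ = [42/157; -38/157]
x' = x̄ + K·y = [305/157, 210/157]
P' = (I − K·H)·P̄ = [1062/157 340/157; 340/157 126/157]

x' = [305/157, 210/157]
P' = [1062/157 340/157; 340/157 126/157]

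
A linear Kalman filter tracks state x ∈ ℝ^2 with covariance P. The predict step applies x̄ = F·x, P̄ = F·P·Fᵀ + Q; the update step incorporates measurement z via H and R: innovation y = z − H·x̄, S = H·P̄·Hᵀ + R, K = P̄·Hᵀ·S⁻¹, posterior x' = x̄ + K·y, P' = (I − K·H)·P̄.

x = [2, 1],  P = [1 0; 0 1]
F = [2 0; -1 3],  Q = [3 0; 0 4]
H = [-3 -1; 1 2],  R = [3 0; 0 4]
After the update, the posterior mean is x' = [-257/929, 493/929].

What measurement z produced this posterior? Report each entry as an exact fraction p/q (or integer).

x̄ = F·x = [4, 1]
P̄ = F·P·Fᵀ + Q = [7 -2; -2 14]
S = H·P̄·Hᵀ + R = [68 -35; -35 59]
K = P̄·Hᵀ·S⁻¹ = [-1016/2787 -461/2787; 146/929 496/929]
x' − x̄ = [-3973/929, -436/929] = K·y
y = (KᵀK)⁻¹·Kᵀ·(x' − x̄) = [14, -5]
z = y + H·x̄ = [14, -5] + [-13, 6] = [1, 1]

z = [1, 1]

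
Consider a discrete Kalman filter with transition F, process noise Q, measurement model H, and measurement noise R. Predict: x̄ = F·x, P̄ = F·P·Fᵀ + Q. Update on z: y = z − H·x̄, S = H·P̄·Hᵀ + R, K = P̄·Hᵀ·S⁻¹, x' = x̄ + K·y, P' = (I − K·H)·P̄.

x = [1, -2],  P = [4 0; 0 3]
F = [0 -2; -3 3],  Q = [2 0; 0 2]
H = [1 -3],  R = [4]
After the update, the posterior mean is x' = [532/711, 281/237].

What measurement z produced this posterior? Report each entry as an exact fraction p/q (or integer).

x̄ = F·x = [4, -9]
P̄ = F·P·Fᵀ + Q = [14 -18; -18 65]
S = H·P̄·Hᵀ + R = [711]
K = P̄·Hᵀ·S⁻¹ = [68/711; -71/237]
x' − x̄ = [-2312/711, 2414/237] = K·y
y = (KᵀK)⁻¹·Kᵀ·(x' − x̄) = [-34]
z = y + H·x̄ = [-34] + [31] = [-3]

z = [-3]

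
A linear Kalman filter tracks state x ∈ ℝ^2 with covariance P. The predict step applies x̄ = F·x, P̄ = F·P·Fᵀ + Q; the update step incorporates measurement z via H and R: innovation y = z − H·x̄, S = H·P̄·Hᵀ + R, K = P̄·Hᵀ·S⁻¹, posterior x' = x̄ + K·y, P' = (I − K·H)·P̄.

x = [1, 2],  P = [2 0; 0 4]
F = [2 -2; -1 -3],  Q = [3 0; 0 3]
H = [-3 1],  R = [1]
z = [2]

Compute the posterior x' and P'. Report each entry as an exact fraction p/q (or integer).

x' = [-171/55, -404/55]
P' = [734/165 2141/165; 2141/165 6404/165]

x̄ = F·x = [-2, -7]
P̄ = F·P·Fᵀ + Q = [27 20; 20 41]
y = z − H·x̄ = [3]
S = H·P̄·Hᵀ + R = [165]
K = P̄·Hᵀ·S⁻¹ = [-61/165; -19/165]
x' = x̄ + K·y = [-171/55, -404/55]
P' = (I − K·H)·P̄ = [734/165 2141/165; 2141/165 6404/165]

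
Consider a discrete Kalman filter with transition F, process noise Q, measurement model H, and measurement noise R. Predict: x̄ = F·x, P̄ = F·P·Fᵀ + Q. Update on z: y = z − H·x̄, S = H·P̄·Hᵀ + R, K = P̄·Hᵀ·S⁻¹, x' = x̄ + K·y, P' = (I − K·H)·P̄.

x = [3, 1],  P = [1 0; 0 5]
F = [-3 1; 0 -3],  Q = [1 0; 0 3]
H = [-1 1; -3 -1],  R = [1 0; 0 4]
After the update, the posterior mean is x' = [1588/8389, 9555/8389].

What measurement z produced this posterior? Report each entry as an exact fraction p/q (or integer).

x̄ = F·x = [-8, -3]
P̄ = F·P·Fᵀ + Q = [15 -15; -15 48]
S = H·P̄·Hᵀ + R = [94 27; 27 97]
K = P̄·Hᵀ·S⁻¹ = [-2100/8389 -2010/8389; 6192/8389 -1983/8389]
x' − x̄ = [68700/8389, 34722/8389] = K·y
y = (KᵀK)⁻¹·Kᵀ·(x' − x̄) = [-4, -30]
z = y + H·x̄ = [-4, -30] + [5, 27] = [1, -3]

z = [1, -3]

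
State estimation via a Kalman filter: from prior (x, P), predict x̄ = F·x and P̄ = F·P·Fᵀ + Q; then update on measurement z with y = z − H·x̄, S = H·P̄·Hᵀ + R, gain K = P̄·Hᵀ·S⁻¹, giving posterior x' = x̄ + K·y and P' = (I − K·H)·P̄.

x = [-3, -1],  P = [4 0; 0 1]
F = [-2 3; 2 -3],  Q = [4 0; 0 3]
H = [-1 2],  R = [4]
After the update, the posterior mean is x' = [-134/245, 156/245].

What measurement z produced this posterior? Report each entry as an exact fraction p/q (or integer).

x̄ = F·x = [3, -3]
P̄ = F·P·Fᵀ + Q = [29 -25; -25 28]
S = H·P̄·Hᵀ + R = [245]
K = P̄·Hᵀ·S⁻¹ = [-79/245; 81/245]
x' − x̄ = [-869/245, 891/245] = K·y
y = (KᵀK)⁻¹·Kᵀ·(x' − x̄) = [11]
z = y + H·x̄ = [11] + [-9] = [2]

z = [2]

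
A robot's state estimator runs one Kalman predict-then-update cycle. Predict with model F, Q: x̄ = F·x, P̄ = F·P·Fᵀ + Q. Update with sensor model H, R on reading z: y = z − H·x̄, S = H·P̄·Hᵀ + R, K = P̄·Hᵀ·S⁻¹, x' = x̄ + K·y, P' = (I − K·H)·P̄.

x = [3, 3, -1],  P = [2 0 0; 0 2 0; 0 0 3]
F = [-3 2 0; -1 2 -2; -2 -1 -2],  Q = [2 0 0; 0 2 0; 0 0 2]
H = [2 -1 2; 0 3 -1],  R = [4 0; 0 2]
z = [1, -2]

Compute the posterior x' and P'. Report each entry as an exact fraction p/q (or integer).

x̄ = F·x = [-3, 5, -7]
P̄ = F·P·Fᵀ + Q = [28 14 8; 14 24 12; 8 12 24]
y = z − H·x̄ = [26, -24]
S = H·P̄·Hᵀ + R = [196 32; 32 170]
K = P̄·Hᵀ·S⁻¹ = [2193/8074 601/4037; 355/4037 1358/4037; 1057/4037 86/4037]
x' = x̄ + K·y = [1974/4037, -3177/4037, -2841/4037]
P' = (I − K·H)·P̄ = [29005/4037 -10244/4037 -31934/4037; -10244/4037 5468/4037 13688/4037; -31934/4037 13688/4037 40892/4037]

x' = [1974/4037, -3177/4037, -2841/4037]
P' = [29005/4037 -10244/4037 -31934/4037; -10244/4037 5468/4037 13688/4037; -31934/4037 13688/4037 40892/4037]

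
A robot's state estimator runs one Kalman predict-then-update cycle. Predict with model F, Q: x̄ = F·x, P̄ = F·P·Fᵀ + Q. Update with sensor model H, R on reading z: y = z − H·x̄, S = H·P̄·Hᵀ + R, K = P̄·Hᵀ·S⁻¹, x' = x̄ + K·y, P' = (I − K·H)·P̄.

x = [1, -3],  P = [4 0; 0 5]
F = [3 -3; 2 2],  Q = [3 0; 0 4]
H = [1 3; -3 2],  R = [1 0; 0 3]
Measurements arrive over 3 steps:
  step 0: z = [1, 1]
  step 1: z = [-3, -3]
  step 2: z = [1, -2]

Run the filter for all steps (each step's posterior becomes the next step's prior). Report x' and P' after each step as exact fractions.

step 0: x̄ = F·x = [12, -4]
step 0: P̄ = F·P·Fᵀ + Q = [84 -6; -6 40]
step 0: y = z − H·x̄ = [1, 45]
step 0: S = H·P̄·Hᵀ + R = [409 30; 30 991]
step 0: K = P̄·Hᵀ·S⁻¹ = [73326/404419 -109956/404419; 110034/404419 36662/404419]
step 0: x' = x̄ + K·y = [-21666/404419, 142148/404419]
step 0: P' = (I − K·H)·P̄ = [103296/404419 -9990/404419; -9990/404419 40008/404419]
step 1: x̄ = F·x = [-491442/404419, 240964/404419]
step 1: P̄ = F·P·Fᵀ + Q = [2682813/404419 379728/404419; 379728/404419 2110972/404419]
step 1: y = z − H·x̄ = [-1444707/404419, -3169511/404419]
step 1: S = H·P̄·Hᵀ + R = [24364348/404419 1959297/404419; 1959297/404419 29245726/404419]
step 1: K = P̄·Hᵀ·S⁻¹ = [311702367/1752425581 -457643547/1752425581; 470492496/1752425581 153200948/1752425581]
step 1: x' = x̄ + K·y = [343634034/1752425581, -1837263864/1752425581]
step 1: P' = (I − K·H)·P̄ = [431108787/1752425581 -39802140/1752425581; -39802140/1752425581 170098212/1752425581]
step 2: x̄ = F·x = [6542693694/1752425581, -2987259660/1752425581]
step 2: P̄ = F·P·Fᵀ + Q = [11384578254/1752425581 1566063450/1752425581; 1566063450/1752425581 9096113200/1752425581]
step 2: y = z − H·x̄ = [4171510867/1752425581, 22097749240/1752425581]
step 2: S = H·P̄·Hᵀ + R = [104398403335/1752425581 9460500288/1752425581; 9460500288/1752425581 125310172429/1752425581]
step 2: K = P̄·Hᵀ·S⁻¹ = [1317496424412/7414112757991 -1934893785762/7414112757991; 1990435387050/7414112757991 648118095350/7414112757991]
step 2: x' = x̄ + K·y = [6418202221038/7414112757991, 272304881090/7414112757991]
step 2: P' = (I − K·H)·P̄ = [1822639720062/7414112757991 -168381098550/7414112757991; -168381098550/7414112757991 719605495200/7414112757991]

step 0: x' = [-21666/404419, 142148/404419], P' = [103296/404419 -9990/404419; -9990/404419 40008/404419]
step 1: x' = [343634034/1752425581, -1837263864/1752425581], P' = [431108787/1752425581 -39802140/1752425581; -39802140/1752425581 170098212/1752425581]
step 2: x' = [6418202221038/7414112757991, 272304881090/7414112757991], P' = [1822639720062/7414112757991 -168381098550/7414112757991; -168381098550/7414112757991 719605495200/7414112757991]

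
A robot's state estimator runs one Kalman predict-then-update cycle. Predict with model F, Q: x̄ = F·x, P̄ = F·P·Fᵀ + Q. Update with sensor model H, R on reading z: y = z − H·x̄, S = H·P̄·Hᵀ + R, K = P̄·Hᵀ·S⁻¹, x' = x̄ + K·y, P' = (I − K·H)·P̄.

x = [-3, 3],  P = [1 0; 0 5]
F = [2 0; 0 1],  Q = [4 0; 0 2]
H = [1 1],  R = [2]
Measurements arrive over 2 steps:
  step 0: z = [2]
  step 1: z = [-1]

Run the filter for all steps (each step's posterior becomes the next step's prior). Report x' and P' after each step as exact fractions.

step 0: x' = [-62/17, 86/17], P' = [72/17 -56/17; -56/17 70/17]
step 1: x' = [-278/45, 226/45], P' = [1076/135 -832/135; -832/135 824/135]

step 0: x̄ = F·x = [-6, 3]
step 0: P̄ = F·P·Fᵀ + Q = [8 0; 0 7]
step 0: y = z − H·x̄ = [5]
step 0: S = H·P̄·Hᵀ + R = [17]
step 0: K = P̄·Hᵀ·S⁻¹ = [8/17; 7/17]
step 0: x' = x̄ + K·y = [-62/17, 86/17]
step 0: P' = (I − K·H)·P̄ = [72/17 -56/17; -56/17 70/17]
step 1: x̄ = F·x = [-124/17, 86/17]
step 1: P̄ = F·P·Fᵀ + Q = [356/17 -112/17; -112/17 104/17]
step 1: y = z − H·x̄ = [21/17]
step 1: S = H·P̄·Hᵀ + R = [270/17]
step 1: K = P̄·Hᵀ·S⁻¹ = [122/135; -4/135]
step 1: x' = x̄ + K·y = [-278/45, 226/45]
step 1: P' = (I − K·H)·P̄ = [1076/135 -832/135; -832/135 824/135]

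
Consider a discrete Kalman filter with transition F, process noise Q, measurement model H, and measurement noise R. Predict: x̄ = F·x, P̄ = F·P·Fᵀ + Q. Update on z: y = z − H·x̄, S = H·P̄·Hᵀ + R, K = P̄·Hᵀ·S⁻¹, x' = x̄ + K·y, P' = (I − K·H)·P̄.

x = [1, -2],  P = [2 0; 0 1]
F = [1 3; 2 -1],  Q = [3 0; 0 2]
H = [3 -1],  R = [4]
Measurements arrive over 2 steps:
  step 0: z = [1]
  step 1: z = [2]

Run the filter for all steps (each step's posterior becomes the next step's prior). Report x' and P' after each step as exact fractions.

step 0: x̄ = F·x = [-5, 4]
step 0: P̄ = F·P·Fᵀ + Q = [14 1; 1 11]
step 0: y = z − H·x̄ = [20]
step 0: S = H·P̄·Hᵀ + R = [135]
step 0: K = P̄·Hᵀ·S⁻¹ = [41/135; -8/135]
step 0: x' = x̄ + K·y = [29/27, 76/27]
step 0: P' = (I − K·H)·P̄ = [209/135 463/135; 463/135 1421/135]
step 1: x̄ = F·x = [257/27, -2/3]
step 1: P̄ = F·P·Fᵀ + Q = [16181/135 -34/3; -34/3 5]
step 1: y = z − H·x̄ = [-245/9]
step 1: S = H·P̄·Hᵀ + R = [17336/15]
step 1: K = P̄·Hᵀ·S⁻¹ = [16691/52008; -585/17336]
step 1: x' = x̄ + K·y = [40673/52008, 13103/52008]
step 1: P' = (I − K·H)·P̄ = [42763/52008 61525/52008; 61525/52008 63865/17336]

step 0: x' = [29/27, 76/27], P' = [209/135 463/135; 463/135 1421/135]
step 1: x' = [40673/52008, 13103/52008], P' = [42763/52008 61525/52008; 61525/52008 63865/17336]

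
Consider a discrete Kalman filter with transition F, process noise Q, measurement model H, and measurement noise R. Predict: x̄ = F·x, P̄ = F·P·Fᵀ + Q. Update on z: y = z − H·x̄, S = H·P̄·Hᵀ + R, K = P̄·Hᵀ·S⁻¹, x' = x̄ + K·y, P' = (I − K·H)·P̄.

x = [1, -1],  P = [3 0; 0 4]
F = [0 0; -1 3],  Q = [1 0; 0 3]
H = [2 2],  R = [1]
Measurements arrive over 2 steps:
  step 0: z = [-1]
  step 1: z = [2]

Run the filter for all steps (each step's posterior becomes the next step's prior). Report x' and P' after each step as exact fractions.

step 0: x̄ = F·x = [0, -4]
step 0: P̄ = F·P·Fᵀ + Q = [1 0; 0 42]
step 0: y = z − H·x̄ = [7]
step 0: S = H·P̄·Hᵀ + R = [173]
step 0: K = P̄·Hᵀ·S⁻¹ = [2/173; 84/173]
step 0: x' = x̄ + K·y = [14/173, -104/173]
step 0: P' = (I − K·H)·P̄ = [169/173 -168/173; -168/173 210/173]
step 1: x̄ = F·x = [0, -326/173]
step 1: P̄ = F·P·Fᵀ + Q = [1 0; 0 3586/173]
step 1: y = z − H·x̄ = [998/173]
step 1: S = H·P̄·Hᵀ + R = [15209/173]
step 1: K = P̄·Hᵀ·S⁻¹ = [346/15209; 7172/15209]
step 1: x' = x̄ + K·y = [1996/15209, 12714/15209]
step 1: P' = (I − K·H)·P̄ = [14517/15209 -14344/15209; -14344/15209 17930/15209]

step 0: x' = [14/173, -104/173], P' = [169/173 -168/173; -168/173 210/173]
step 1: x' = [1996/15209, 12714/15209], P' = [14517/15209 -14344/15209; -14344/15209 17930/15209]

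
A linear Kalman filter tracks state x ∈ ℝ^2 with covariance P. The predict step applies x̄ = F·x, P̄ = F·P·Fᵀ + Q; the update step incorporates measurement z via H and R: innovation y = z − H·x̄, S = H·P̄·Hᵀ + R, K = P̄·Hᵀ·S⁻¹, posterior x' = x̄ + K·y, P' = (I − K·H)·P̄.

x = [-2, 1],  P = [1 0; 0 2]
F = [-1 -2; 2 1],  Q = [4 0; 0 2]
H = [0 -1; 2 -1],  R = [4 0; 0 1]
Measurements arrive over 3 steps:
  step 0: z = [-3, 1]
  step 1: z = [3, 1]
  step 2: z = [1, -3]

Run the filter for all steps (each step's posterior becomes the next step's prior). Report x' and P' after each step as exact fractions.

step 0: x̄ = F·x = [0, -3]
step 0: P̄ = F·P·Fᵀ + Q = [13 -6; -6 8]
step 0: y = z − H·x̄ = [-6, -2]
step 0: S = H·P̄·Hᵀ + R = [12 20; 20 85]
step 0: K = P̄·Hᵀ·S⁻¹ = [-13/62 66/155; -14/31 -4/31]
step 0: x' = x̄ + K·y = [63/155, -1/31]
step 0: P' = (I − K·H)·P̄ = [98/155 26/31; 26/31 56/31]
step 1: x̄ = F·x = [-53/155, 121/155]
step 1: P̄ = F·P·Fᵀ + Q = [2358/155 -1406/155; -1406/155 1502/155]
step 1: y = z − H·x̄ = [586/155, 382/155]
step 1: S = H·P̄·Hᵀ + R = [2122/155 4314/155; 4314/155 16713/155]
step 1: K = P̄·Hᵀ·S⁻¹ = [-3131/18123 22340/54369; -2327/6041 -2876/18123]
step 1: x' = x̄ + K·y = [955/54369, -19333/18123]
step 1: P' = (I − K·H)·P̄ = [29956/54369 12524/18123; 12524/18123 9308/6041]
step 2: x̄ = F·x = [115043/54369, -56089/54369]
step 2: P̄ = F·P·Fᵀ + Q = [732808/54369 -415316/54369; -415316/54369 462622/54369]
step 2: y = z − H·x̄ = [-1720/54369, -449282/54369]
step 2: S = H·P̄·Hᵀ + R = [680098/54369 1293254/54369; 1293254/54369 5109487/54369]
step 2: K = P̄·Hᵀ·S⁻¹ = [-2855222/16576045 6824744/16576045; -6357071/16576045 -2586508/16576045]
step 2: x' = x̄ + K·y = [-21232057/16576045, 4474459/16576045]
step 2: P' = (I − K·H)·P̄ = [9122816/16576045 11420888/16576045; 11420888/16576045 25428284/16576045]

step 0: x' = [63/155, -1/31], P' = [98/155 26/31; 26/31 56/31]
step 1: x' = [955/54369, -19333/18123], P' = [29956/54369 12524/18123; 12524/18123 9308/6041]
step 2: x' = [-21232057/16576045, 4474459/16576045], P' = [9122816/16576045 11420888/16576045; 11420888/16576045 25428284/16576045]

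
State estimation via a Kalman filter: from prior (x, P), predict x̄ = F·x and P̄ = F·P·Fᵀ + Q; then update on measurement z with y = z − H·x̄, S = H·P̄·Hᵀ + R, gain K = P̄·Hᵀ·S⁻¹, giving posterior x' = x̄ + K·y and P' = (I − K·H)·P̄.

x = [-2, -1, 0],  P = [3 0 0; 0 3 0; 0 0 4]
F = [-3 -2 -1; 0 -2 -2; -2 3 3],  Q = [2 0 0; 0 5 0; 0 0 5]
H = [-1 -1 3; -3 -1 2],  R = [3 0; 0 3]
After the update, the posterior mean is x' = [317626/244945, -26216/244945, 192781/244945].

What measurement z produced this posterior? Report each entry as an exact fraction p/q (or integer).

x̄ = F·x = [8, 2, 1]
P̄ = F·P·Fᵀ + Q = [45 20 -12; 20 33 -42; -12 -42 80]
S = H·P̄·Hᵀ + R = [1165 1070; 1070 1193]
K = P̄·Hᵀ·S⁻¹ = [71037/244945 -20093/48989; -24157/244945 -2935/48989; 96082/244945 -7462/48989]
x' − x̄ = [-1641934/244945, -516106/244945, -52164/244945] = K·y
y = (KᵀK)⁻¹·Kᵀ·(x' − x̄) = [8, 22]
z = y + H·x̄ = [8, 22] + [-7, -24] = [1, -2]

z = [1, -2]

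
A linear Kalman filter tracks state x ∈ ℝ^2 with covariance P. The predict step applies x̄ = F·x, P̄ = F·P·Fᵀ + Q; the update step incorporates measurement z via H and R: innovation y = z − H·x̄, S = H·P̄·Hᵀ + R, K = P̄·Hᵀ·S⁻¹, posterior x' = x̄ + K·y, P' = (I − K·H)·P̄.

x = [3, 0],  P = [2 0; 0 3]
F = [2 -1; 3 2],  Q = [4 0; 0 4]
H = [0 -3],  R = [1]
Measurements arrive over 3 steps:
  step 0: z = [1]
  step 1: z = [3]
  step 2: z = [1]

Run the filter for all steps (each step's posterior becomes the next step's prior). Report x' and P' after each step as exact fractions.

step 0: x̄ = F·x = [6, 9]
step 0: P̄ = F·P·Fᵀ + Q = [15 6; 6 34]
step 0: y = z − H·x̄ = [28]
step 0: S = H·P̄·Hᵀ + R = [307]
step 0: K = P̄·Hᵀ·S⁻¹ = [-18/307; -102/307]
step 0: x' = x̄ + K·y = [1338/307, -93/307]
step 0: P' = (I − K·H)·P̄ = [4281/307 6/307; 6/307 34/307]
step 1: x̄ = F·x = [2769/307, 3828/307]
step 1: P̄ = F·P·Fᵀ + Q = [18362/307 25624/307; 25624/307 39965/307]
step 1: y = z − H·x̄ = [12405/307]
step 1: S = H·P̄·Hᵀ + R = [359992/307]
step 1: K = P̄·Hᵀ·S⁻¹ = [-9609/44999; -119895/359992]
step 1: x' = x̄ + K·y = [17598/44999, -355857/359992]
step 1: P' = (I − K·H)·P̄ = [285370/44999 3203/44999; 3203/44999 39965/359992]
step 2: x̄ = F·x = [637425/359992, -144681/179996]
step 2: P̄ = F·P·Fᵀ + Q = [10509277/359992 6821727/179996; 6821727/179996 5613489/89998]
step 2: y = z − H·x̄ = [-254047/179996]
step 2: S = H·P̄·Hᵀ + R = [50611399/89998]
step 2: K = P̄·Hᵀ·S⁻¹ = [-20465181/101222798; -16840467/50611399]
step 2: x' = x̄ + K·y = [416232459/202445596, -33825615/101222798]
step 2: P' = (I − K·H)·P̄ = [1256312119/202445596 6821727/101222798; 6821727/101222798 5613489/50611399]

step 0: x' = [1338/307, -93/307], P' = [4281/307 6/307; 6/307 34/307]
step 1: x' = [17598/44999, -355857/359992], P' = [285370/44999 3203/44999; 3203/44999 39965/359992]
step 2: x' = [416232459/202445596, -33825615/101222798], P' = [1256312119/202445596 6821727/101222798; 6821727/101222798 5613489/50611399]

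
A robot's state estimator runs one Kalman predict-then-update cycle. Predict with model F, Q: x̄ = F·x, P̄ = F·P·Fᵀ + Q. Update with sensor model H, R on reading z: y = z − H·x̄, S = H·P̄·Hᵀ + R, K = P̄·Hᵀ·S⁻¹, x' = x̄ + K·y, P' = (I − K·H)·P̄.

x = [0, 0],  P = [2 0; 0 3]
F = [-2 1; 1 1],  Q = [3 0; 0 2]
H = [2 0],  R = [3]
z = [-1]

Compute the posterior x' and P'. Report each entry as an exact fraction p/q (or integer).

x̄ = F·x = [0, 0]
P̄ = F·P·Fᵀ + Q = [14 -1; -1 7]
y = z − H·x̄ = [-1]
S = H·P̄·Hᵀ + R = [59]
K = P̄·Hᵀ·S⁻¹ = [28/59; -2/59]
x' = x̄ + K·y = [-28/59, 2/59]
P' = (I − K·H)·P̄ = [42/59 -3/59; -3/59 409/59]

x' = [-28/59, 2/59]
P' = [42/59 -3/59; -3/59 409/59]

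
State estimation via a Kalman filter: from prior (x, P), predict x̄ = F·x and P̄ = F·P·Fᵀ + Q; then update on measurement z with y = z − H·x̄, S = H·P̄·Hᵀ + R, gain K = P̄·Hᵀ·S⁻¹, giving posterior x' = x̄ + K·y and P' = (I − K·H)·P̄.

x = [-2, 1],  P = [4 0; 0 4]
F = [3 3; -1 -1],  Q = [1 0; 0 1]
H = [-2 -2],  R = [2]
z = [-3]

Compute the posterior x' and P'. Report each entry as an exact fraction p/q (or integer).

x̄ = F·x = [-3, 1]
P̄ = F·P·Fᵀ + Q = [73 -24; -24 9]
y = z − H·x̄ = [-7]
S = H·P̄·Hᵀ + R = [138]
K = P̄·Hᵀ·S⁻¹ = [-49/69; 5/23]
x' = x̄ + K·y = [136/69, -12/23]
P' = (I − K·H)·P̄ = [235/69 -62/23; -62/23 57/23]

x' = [136/69, -12/23]
P' = [235/69 -62/23; -62/23 57/23]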